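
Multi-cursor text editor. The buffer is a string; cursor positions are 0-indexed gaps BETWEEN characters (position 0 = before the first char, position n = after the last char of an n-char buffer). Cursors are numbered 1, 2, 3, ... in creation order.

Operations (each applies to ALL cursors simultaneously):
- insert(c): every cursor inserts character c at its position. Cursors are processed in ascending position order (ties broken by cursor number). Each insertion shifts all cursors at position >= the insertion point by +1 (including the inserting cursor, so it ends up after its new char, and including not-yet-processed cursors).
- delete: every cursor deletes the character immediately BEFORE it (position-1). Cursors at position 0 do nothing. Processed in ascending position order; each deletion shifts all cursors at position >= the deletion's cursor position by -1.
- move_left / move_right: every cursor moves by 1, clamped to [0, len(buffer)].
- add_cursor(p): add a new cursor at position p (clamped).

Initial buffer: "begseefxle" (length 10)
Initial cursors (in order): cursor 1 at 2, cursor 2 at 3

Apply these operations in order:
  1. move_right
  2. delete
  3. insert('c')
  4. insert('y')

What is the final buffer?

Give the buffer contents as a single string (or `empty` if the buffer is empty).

After op 1 (move_right): buffer="begseefxle" (len 10), cursors c1@3 c2@4, authorship ..........
After op 2 (delete): buffer="beeefxle" (len 8), cursors c1@2 c2@2, authorship ........
After op 3 (insert('c')): buffer="becceefxle" (len 10), cursors c1@4 c2@4, authorship ..12......
After op 4 (insert('y')): buffer="beccyyeefxle" (len 12), cursors c1@6 c2@6, authorship ..1212......

Answer: beccyyeefxle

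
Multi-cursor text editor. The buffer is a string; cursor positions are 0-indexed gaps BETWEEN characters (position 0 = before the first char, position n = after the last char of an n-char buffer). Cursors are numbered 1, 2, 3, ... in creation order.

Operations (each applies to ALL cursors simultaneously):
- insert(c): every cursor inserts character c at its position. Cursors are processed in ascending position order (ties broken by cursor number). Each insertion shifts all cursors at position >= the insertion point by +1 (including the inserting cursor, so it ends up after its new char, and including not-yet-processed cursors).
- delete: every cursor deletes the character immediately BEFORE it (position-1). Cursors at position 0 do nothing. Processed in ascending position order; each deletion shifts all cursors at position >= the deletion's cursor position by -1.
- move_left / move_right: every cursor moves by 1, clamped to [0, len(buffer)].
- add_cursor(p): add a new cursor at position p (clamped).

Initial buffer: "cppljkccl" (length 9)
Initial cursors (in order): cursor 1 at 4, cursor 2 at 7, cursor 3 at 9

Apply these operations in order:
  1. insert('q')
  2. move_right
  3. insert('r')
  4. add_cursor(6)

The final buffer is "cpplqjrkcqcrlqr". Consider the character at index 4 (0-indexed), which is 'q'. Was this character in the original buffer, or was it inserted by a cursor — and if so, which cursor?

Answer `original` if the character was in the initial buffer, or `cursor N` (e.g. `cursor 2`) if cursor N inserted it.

After op 1 (insert('q')): buffer="cpplqjkcqclq" (len 12), cursors c1@5 c2@9 c3@12, authorship ....1...2..3
After op 2 (move_right): buffer="cpplqjkcqclq" (len 12), cursors c1@6 c2@10 c3@12, authorship ....1...2..3
After op 3 (insert('r')): buffer="cpplqjrkcqcrlqr" (len 15), cursors c1@7 c2@12 c3@15, authorship ....1.1..2.2.33
After op 4 (add_cursor(6)): buffer="cpplqjrkcqcrlqr" (len 15), cursors c4@6 c1@7 c2@12 c3@15, authorship ....1.1..2.2.33
Authorship (.=original, N=cursor N): . . . . 1 . 1 . . 2 . 2 . 3 3
Index 4: author = 1

Answer: cursor 1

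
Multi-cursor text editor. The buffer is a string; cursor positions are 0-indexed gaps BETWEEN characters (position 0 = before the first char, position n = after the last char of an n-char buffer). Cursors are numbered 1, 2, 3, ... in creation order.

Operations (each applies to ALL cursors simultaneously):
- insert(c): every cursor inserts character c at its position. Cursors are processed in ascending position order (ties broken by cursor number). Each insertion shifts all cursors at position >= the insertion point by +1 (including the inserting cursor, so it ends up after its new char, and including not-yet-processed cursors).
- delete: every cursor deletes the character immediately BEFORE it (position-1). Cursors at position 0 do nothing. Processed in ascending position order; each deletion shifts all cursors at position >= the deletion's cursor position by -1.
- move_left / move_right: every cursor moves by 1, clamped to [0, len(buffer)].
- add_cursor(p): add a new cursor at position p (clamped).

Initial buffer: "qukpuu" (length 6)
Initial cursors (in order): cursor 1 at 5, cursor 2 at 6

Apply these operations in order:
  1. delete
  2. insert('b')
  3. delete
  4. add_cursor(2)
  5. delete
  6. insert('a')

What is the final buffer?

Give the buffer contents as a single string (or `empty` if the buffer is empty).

After op 1 (delete): buffer="qukp" (len 4), cursors c1@4 c2@4, authorship ....
After op 2 (insert('b')): buffer="qukpbb" (len 6), cursors c1@6 c2@6, authorship ....12
After op 3 (delete): buffer="qukp" (len 4), cursors c1@4 c2@4, authorship ....
After op 4 (add_cursor(2)): buffer="qukp" (len 4), cursors c3@2 c1@4 c2@4, authorship ....
After op 5 (delete): buffer="q" (len 1), cursors c1@1 c2@1 c3@1, authorship .
After op 6 (insert('a')): buffer="qaaa" (len 4), cursors c1@4 c2@4 c3@4, authorship .123

Answer: qaaa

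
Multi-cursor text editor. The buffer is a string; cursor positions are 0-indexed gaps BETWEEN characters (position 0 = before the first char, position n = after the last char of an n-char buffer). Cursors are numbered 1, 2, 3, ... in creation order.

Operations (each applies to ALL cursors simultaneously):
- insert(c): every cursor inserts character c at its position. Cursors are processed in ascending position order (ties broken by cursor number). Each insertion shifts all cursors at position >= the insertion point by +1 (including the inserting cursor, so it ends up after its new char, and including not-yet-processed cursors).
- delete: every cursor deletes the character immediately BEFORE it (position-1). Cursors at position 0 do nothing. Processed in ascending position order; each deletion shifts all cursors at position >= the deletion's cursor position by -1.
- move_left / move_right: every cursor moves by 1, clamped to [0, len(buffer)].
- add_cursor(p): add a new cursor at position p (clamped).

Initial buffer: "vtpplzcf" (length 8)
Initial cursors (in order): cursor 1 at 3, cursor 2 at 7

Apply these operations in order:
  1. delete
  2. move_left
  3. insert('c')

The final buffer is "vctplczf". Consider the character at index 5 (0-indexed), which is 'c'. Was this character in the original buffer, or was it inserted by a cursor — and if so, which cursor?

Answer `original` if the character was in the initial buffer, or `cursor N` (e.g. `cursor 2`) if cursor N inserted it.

Answer: cursor 2

Derivation:
After op 1 (delete): buffer="vtplzf" (len 6), cursors c1@2 c2@5, authorship ......
After op 2 (move_left): buffer="vtplzf" (len 6), cursors c1@1 c2@4, authorship ......
After op 3 (insert('c')): buffer="vctplczf" (len 8), cursors c1@2 c2@6, authorship .1...2..
Authorship (.=original, N=cursor N): . 1 . . . 2 . .
Index 5: author = 2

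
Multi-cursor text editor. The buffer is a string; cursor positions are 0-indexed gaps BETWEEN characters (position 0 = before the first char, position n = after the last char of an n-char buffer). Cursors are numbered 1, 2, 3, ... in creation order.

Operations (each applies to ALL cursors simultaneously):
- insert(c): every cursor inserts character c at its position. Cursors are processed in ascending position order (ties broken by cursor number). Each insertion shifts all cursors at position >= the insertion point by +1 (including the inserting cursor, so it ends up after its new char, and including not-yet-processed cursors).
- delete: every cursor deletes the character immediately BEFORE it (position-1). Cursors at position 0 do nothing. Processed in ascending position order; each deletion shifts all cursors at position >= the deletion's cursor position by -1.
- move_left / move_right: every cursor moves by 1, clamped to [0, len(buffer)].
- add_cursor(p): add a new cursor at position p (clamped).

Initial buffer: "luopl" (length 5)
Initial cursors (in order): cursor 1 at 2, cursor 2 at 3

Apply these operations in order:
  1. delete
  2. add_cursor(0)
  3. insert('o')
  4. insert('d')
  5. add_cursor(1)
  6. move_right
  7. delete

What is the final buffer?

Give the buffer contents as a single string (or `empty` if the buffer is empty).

Answer: ooodl

Derivation:
After op 1 (delete): buffer="lpl" (len 3), cursors c1@1 c2@1, authorship ...
After op 2 (add_cursor(0)): buffer="lpl" (len 3), cursors c3@0 c1@1 c2@1, authorship ...
After op 3 (insert('o')): buffer="oloopl" (len 6), cursors c3@1 c1@4 c2@4, authorship 3.12..
After op 4 (insert('d')): buffer="odlooddpl" (len 9), cursors c3@2 c1@7 c2@7, authorship 33.1212..
After op 5 (add_cursor(1)): buffer="odlooddpl" (len 9), cursors c4@1 c3@2 c1@7 c2@7, authorship 33.1212..
After op 6 (move_right): buffer="odlooddpl" (len 9), cursors c4@2 c3@3 c1@8 c2@8, authorship 33.1212..
After op 7 (delete): buffer="ooodl" (len 5), cursors c3@1 c4@1 c1@4 c2@4, authorship 3121.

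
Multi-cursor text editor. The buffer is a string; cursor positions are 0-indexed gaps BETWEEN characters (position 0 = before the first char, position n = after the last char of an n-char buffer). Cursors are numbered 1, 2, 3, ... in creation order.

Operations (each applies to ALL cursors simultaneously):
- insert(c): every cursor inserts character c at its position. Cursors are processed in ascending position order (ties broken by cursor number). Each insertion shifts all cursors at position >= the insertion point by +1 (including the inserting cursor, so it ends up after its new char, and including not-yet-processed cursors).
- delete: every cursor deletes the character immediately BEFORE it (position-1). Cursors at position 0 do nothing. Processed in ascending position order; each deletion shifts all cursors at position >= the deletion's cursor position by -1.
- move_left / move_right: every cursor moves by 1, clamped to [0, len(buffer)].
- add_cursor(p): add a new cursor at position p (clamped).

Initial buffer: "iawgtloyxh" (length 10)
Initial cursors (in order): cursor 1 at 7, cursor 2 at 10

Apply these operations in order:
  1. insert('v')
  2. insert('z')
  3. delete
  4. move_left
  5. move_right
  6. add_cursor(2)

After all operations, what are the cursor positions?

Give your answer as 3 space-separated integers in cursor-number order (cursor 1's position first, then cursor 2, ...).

After op 1 (insert('v')): buffer="iawgtlovyxhv" (len 12), cursors c1@8 c2@12, authorship .......1...2
After op 2 (insert('z')): buffer="iawgtlovzyxhvz" (len 14), cursors c1@9 c2@14, authorship .......11...22
After op 3 (delete): buffer="iawgtlovyxhv" (len 12), cursors c1@8 c2@12, authorship .......1...2
After op 4 (move_left): buffer="iawgtlovyxhv" (len 12), cursors c1@7 c2@11, authorship .......1...2
After op 5 (move_right): buffer="iawgtlovyxhv" (len 12), cursors c1@8 c2@12, authorship .......1...2
After op 6 (add_cursor(2)): buffer="iawgtlovyxhv" (len 12), cursors c3@2 c1@8 c2@12, authorship .......1...2

Answer: 8 12 2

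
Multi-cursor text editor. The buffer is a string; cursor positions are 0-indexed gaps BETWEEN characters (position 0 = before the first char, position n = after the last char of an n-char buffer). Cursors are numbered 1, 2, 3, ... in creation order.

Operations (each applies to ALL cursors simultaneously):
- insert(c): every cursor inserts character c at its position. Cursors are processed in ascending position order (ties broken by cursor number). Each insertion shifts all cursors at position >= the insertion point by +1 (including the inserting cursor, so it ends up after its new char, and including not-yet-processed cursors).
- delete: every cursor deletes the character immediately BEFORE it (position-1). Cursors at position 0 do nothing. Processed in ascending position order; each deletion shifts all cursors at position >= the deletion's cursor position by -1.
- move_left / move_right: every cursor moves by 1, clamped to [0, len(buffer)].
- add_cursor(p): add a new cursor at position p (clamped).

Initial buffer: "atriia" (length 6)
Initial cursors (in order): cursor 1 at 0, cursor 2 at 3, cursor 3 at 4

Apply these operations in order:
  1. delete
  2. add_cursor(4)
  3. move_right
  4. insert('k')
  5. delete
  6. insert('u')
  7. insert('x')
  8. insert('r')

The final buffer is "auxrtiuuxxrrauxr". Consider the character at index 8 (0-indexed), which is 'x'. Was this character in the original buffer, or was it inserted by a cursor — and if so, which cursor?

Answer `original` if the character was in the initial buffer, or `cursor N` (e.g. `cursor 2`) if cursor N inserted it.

After op 1 (delete): buffer="atia" (len 4), cursors c1@0 c2@2 c3@2, authorship ....
After op 2 (add_cursor(4)): buffer="atia" (len 4), cursors c1@0 c2@2 c3@2 c4@4, authorship ....
After op 3 (move_right): buffer="atia" (len 4), cursors c1@1 c2@3 c3@3 c4@4, authorship ....
After op 4 (insert('k')): buffer="aktikkak" (len 8), cursors c1@2 c2@6 c3@6 c4@8, authorship .1..23.4
After op 5 (delete): buffer="atia" (len 4), cursors c1@1 c2@3 c3@3 c4@4, authorship ....
After op 6 (insert('u')): buffer="autiuuau" (len 8), cursors c1@2 c2@6 c3@6 c4@8, authorship .1..23.4
After op 7 (insert('x')): buffer="auxtiuuxxaux" (len 12), cursors c1@3 c2@9 c3@9 c4@12, authorship .11..2323.44
After op 8 (insert('r')): buffer="auxrtiuuxxrrauxr" (len 16), cursors c1@4 c2@12 c3@12 c4@16, authorship .111..232323.444
Authorship (.=original, N=cursor N): . 1 1 1 . . 2 3 2 3 2 3 . 4 4 4
Index 8: author = 2

Answer: cursor 2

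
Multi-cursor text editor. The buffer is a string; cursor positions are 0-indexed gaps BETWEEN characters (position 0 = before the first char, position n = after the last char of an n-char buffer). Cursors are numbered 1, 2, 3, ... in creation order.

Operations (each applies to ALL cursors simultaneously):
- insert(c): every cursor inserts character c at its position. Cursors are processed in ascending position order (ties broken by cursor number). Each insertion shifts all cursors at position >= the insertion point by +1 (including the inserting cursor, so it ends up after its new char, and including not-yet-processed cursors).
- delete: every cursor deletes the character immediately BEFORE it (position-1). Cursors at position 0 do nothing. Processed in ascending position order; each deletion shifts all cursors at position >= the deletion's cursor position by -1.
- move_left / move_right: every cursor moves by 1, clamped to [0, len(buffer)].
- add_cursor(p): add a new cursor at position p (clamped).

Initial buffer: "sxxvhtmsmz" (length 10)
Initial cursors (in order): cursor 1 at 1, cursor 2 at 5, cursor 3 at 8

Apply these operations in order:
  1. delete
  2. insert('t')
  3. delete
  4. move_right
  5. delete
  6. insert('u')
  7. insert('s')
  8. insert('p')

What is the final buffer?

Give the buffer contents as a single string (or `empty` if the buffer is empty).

Answer: uspxvuspmuspz

Derivation:
After op 1 (delete): buffer="xxvtmmz" (len 7), cursors c1@0 c2@3 c3@5, authorship .......
After op 2 (insert('t')): buffer="txxvttmtmz" (len 10), cursors c1@1 c2@5 c3@8, authorship 1...2..3..
After op 3 (delete): buffer="xxvtmmz" (len 7), cursors c1@0 c2@3 c3@5, authorship .......
After op 4 (move_right): buffer="xxvtmmz" (len 7), cursors c1@1 c2@4 c3@6, authorship .......
After op 5 (delete): buffer="xvmz" (len 4), cursors c1@0 c2@2 c3@3, authorship ....
After op 6 (insert('u')): buffer="uxvumuz" (len 7), cursors c1@1 c2@4 c3@6, authorship 1..2.3.
After op 7 (insert('s')): buffer="usxvusmusz" (len 10), cursors c1@2 c2@6 c3@9, authorship 11..22.33.
After op 8 (insert('p')): buffer="uspxvuspmuspz" (len 13), cursors c1@3 c2@8 c3@12, authorship 111..222.333.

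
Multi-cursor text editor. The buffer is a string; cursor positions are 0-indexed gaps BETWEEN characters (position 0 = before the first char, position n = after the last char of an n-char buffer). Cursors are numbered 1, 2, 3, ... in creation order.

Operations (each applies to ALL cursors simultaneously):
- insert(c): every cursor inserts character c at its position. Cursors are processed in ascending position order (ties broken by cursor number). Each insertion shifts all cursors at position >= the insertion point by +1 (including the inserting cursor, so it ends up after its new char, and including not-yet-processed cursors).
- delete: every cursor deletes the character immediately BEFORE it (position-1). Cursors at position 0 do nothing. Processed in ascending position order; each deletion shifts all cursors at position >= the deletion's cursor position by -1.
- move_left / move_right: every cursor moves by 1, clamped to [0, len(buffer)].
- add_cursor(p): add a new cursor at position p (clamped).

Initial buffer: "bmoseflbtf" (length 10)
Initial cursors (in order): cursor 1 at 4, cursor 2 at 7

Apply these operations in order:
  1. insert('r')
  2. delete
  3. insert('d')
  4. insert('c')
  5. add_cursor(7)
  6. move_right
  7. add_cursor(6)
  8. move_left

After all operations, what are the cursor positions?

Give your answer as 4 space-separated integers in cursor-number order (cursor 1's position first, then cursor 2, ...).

Answer: 6 11 7 5

Derivation:
After op 1 (insert('r')): buffer="bmosreflrbtf" (len 12), cursors c1@5 c2@9, authorship ....1...2...
After op 2 (delete): buffer="bmoseflbtf" (len 10), cursors c1@4 c2@7, authorship ..........
After op 3 (insert('d')): buffer="bmosdefldbtf" (len 12), cursors c1@5 c2@9, authorship ....1...2...
After op 4 (insert('c')): buffer="bmosdcefldcbtf" (len 14), cursors c1@6 c2@11, authorship ....11...22...
After op 5 (add_cursor(7)): buffer="bmosdcefldcbtf" (len 14), cursors c1@6 c3@7 c2@11, authorship ....11...22...
After op 6 (move_right): buffer="bmosdcefldcbtf" (len 14), cursors c1@7 c3@8 c2@12, authorship ....11...22...
After op 7 (add_cursor(6)): buffer="bmosdcefldcbtf" (len 14), cursors c4@6 c1@7 c3@8 c2@12, authorship ....11...22...
After op 8 (move_left): buffer="bmosdcefldcbtf" (len 14), cursors c4@5 c1@6 c3@7 c2@11, authorship ....11...22...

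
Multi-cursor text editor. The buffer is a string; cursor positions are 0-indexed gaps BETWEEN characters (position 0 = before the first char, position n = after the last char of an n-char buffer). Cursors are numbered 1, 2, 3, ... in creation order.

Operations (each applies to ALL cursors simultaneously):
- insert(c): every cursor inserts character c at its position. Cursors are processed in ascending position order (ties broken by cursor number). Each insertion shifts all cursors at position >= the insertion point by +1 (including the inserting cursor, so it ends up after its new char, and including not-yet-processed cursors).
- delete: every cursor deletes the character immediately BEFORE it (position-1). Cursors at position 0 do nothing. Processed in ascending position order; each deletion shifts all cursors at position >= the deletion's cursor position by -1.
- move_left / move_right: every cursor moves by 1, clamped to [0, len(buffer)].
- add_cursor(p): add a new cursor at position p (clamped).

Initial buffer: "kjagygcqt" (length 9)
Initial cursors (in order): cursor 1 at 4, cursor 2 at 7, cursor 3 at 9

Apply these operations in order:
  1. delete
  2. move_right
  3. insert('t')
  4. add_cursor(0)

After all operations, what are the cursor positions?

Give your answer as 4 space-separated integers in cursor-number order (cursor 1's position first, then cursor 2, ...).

After op 1 (delete): buffer="kjaygq" (len 6), cursors c1@3 c2@5 c3@6, authorship ......
After op 2 (move_right): buffer="kjaygq" (len 6), cursors c1@4 c2@6 c3@6, authorship ......
After op 3 (insert('t')): buffer="kjaytgqtt" (len 9), cursors c1@5 c2@9 c3@9, authorship ....1..23
After op 4 (add_cursor(0)): buffer="kjaytgqtt" (len 9), cursors c4@0 c1@5 c2@9 c3@9, authorship ....1..23

Answer: 5 9 9 0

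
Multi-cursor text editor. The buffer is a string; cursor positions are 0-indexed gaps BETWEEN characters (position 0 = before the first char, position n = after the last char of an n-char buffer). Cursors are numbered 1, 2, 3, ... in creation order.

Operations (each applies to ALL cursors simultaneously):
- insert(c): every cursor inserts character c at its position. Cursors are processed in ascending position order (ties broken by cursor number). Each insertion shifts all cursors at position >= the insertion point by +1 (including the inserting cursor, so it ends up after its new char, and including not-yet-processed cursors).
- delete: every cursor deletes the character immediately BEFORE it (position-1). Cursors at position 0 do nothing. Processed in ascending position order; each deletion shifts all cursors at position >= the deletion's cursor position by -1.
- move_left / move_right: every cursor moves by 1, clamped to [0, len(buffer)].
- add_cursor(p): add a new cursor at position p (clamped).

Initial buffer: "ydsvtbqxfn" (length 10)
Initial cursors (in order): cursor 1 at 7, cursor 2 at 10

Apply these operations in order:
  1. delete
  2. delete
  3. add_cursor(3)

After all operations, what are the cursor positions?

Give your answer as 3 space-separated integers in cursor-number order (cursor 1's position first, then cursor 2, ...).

Answer: 5 6 3

Derivation:
After op 1 (delete): buffer="ydsvtbxf" (len 8), cursors c1@6 c2@8, authorship ........
After op 2 (delete): buffer="ydsvtx" (len 6), cursors c1@5 c2@6, authorship ......
After op 3 (add_cursor(3)): buffer="ydsvtx" (len 6), cursors c3@3 c1@5 c2@6, authorship ......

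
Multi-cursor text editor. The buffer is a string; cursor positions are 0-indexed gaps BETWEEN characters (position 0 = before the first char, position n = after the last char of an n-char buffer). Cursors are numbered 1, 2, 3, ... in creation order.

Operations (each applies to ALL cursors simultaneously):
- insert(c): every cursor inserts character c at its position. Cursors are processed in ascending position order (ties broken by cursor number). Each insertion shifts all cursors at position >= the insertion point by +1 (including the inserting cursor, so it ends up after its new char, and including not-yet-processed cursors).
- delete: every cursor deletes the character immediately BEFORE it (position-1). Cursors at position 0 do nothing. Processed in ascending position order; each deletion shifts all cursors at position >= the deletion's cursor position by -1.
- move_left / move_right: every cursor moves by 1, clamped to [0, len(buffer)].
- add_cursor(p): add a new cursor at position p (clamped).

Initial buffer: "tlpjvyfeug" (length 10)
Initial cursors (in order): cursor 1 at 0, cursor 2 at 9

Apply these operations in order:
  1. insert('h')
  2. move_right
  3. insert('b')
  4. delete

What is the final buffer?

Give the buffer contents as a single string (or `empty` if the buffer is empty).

Answer: htlpjvyfeuhg

Derivation:
After op 1 (insert('h')): buffer="htlpjvyfeuhg" (len 12), cursors c1@1 c2@11, authorship 1.........2.
After op 2 (move_right): buffer="htlpjvyfeuhg" (len 12), cursors c1@2 c2@12, authorship 1.........2.
After op 3 (insert('b')): buffer="htblpjvyfeuhgb" (len 14), cursors c1@3 c2@14, authorship 1.1........2.2
After op 4 (delete): buffer="htlpjvyfeuhg" (len 12), cursors c1@2 c2@12, authorship 1.........2.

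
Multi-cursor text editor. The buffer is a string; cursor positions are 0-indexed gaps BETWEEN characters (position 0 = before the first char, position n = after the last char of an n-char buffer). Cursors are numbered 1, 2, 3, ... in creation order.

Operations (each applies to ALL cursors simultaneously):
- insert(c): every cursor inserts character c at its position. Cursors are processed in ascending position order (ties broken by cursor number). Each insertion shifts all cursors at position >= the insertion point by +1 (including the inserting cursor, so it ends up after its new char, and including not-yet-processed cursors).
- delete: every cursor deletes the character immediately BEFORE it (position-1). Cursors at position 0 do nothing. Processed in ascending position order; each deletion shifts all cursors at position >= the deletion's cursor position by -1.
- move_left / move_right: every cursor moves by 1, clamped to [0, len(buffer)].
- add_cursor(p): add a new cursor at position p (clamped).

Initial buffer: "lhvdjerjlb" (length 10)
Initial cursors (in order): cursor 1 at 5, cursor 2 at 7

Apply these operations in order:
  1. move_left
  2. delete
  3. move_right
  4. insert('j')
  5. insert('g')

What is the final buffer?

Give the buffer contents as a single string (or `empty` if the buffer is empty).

Answer: lhvjjgrjgjlb

Derivation:
After op 1 (move_left): buffer="lhvdjerjlb" (len 10), cursors c1@4 c2@6, authorship ..........
After op 2 (delete): buffer="lhvjrjlb" (len 8), cursors c1@3 c2@4, authorship ........
After op 3 (move_right): buffer="lhvjrjlb" (len 8), cursors c1@4 c2@5, authorship ........
After op 4 (insert('j')): buffer="lhvjjrjjlb" (len 10), cursors c1@5 c2@7, authorship ....1.2...
After op 5 (insert('g')): buffer="lhvjjgrjgjlb" (len 12), cursors c1@6 c2@9, authorship ....11.22...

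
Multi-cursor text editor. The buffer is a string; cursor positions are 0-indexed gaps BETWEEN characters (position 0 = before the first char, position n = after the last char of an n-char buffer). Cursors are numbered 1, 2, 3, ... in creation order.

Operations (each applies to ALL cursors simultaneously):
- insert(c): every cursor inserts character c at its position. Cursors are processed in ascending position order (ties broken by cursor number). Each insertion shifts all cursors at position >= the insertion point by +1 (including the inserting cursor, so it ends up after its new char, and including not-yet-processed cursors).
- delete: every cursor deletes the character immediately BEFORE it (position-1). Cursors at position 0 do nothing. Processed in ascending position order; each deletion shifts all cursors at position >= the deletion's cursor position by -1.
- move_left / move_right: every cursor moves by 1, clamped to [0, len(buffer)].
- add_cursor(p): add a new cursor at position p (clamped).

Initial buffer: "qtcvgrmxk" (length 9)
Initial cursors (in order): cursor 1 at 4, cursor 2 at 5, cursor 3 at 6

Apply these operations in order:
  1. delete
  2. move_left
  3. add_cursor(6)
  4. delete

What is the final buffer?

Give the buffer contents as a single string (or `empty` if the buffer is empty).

After op 1 (delete): buffer="qtcmxk" (len 6), cursors c1@3 c2@3 c3@3, authorship ......
After op 2 (move_left): buffer="qtcmxk" (len 6), cursors c1@2 c2@2 c3@2, authorship ......
After op 3 (add_cursor(6)): buffer="qtcmxk" (len 6), cursors c1@2 c2@2 c3@2 c4@6, authorship ......
After op 4 (delete): buffer="cmx" (len 3), cursors c1@0 c2@0 c3@0 c4@3, authorship ...

Answer: cmx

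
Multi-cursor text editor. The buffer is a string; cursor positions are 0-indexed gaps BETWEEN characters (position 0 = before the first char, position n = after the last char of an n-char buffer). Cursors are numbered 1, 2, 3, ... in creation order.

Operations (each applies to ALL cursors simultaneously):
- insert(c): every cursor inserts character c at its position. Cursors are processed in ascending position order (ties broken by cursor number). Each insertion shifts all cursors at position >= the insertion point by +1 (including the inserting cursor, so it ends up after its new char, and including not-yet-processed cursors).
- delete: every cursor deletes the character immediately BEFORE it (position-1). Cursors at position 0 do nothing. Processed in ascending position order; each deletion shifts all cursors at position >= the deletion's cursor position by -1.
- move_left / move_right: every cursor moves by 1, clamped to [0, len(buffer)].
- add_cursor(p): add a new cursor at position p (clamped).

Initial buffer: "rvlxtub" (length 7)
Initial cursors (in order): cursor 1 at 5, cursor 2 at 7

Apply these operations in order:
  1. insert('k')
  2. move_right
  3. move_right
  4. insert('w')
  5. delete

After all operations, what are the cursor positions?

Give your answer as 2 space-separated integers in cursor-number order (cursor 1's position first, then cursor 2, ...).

Answer: 8 9

Derivation:
After op 1 (insert('k')): buffer="rvlxtkubk" (len 9), cursors c1@6 c2@9, authorship .....1..2
After op 2 (move_right): buffer="rvlxtkubk" (len 9), cursors c1@7 c2@9, authorship .....1..2
After op 3 (move_right): buffer="rvlxtkubk" (len 9), cursors c1@8 c2@9, authorship .....1..2
After op 4 (insert('w')): buffer="rvlxtkubwkw" (len 11), cursors c1@9 c2@11, authorship .....1..122
After op 5 (delete): buffer="rvlxtkubk" (len 9), cursors c1@8 c2@9, authorship .....1..2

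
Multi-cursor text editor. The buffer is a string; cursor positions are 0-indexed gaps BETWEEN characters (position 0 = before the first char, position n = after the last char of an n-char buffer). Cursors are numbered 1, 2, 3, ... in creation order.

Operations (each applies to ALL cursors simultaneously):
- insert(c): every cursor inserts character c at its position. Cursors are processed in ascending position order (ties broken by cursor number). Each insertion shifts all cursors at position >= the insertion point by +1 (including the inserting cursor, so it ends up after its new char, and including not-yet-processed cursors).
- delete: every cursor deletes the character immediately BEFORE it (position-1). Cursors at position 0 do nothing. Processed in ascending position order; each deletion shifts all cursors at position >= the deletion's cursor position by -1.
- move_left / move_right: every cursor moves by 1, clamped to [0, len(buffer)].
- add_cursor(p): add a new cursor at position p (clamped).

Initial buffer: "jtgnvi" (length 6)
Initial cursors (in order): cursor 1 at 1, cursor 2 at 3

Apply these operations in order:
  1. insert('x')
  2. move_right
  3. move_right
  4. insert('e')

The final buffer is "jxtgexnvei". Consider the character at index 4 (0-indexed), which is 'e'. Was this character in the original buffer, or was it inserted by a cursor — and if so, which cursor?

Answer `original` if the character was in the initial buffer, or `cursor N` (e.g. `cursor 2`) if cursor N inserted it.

After op 1 (insert('x')): buffer="jxtgxnvi" (len 8), cursors c1@2 c2@5, authorship .1..2...
After op 2 (move_right): buffer="jxtgxnvi" (len 8), cursors c1@3 c2@6, authorship .1..2...
After op 3 (move_right): buffer="jxtgxnvi" (len 8), cursors c1@4 c2@7, authorship .1..2...
After op 4 (insert('e')): buffer="jxtgexnvei" (len 10), cursors c1@5 c2@9, authorship .1..12..2.
Authorship (.=original, N=cursor N): . 1 . . 1 2 . . 2 .
Index 4: author = 1

Answer: cursor 1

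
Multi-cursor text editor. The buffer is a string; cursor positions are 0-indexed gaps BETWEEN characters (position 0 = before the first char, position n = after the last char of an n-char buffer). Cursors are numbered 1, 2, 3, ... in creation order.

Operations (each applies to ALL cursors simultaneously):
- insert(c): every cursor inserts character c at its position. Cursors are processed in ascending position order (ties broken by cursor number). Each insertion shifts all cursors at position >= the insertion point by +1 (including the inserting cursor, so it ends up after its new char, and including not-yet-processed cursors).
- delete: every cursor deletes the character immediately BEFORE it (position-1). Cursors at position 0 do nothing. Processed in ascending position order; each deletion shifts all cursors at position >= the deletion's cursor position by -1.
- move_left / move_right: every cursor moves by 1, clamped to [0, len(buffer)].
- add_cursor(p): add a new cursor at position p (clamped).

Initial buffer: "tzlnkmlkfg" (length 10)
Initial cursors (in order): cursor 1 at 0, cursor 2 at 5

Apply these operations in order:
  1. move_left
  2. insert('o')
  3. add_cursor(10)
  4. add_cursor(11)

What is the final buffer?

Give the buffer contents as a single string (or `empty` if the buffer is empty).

After op 1 (move_left): buffer="tzlnkmlkfg" (len 10), cursors c1@0 c2@4, authorship ..........
After op 2 (insert('o')): buffer="otzlnokmlkfg" (len 12), cursors c1@1 c2@6, authorship 1....2......
After op 3 (add_cursor(10)): buffer="otzlnokmlkfg" (len 12), cursors c1@1 c2@6 c3@10, authorship 1....2......
After op 4 (add_cursor(11)): buffer="otzlnokmlkfg" (len 12), cursors c1@1 c2@6 c3@10 c4@11, authorship 1....2......

Answer: otzlnokmlkfg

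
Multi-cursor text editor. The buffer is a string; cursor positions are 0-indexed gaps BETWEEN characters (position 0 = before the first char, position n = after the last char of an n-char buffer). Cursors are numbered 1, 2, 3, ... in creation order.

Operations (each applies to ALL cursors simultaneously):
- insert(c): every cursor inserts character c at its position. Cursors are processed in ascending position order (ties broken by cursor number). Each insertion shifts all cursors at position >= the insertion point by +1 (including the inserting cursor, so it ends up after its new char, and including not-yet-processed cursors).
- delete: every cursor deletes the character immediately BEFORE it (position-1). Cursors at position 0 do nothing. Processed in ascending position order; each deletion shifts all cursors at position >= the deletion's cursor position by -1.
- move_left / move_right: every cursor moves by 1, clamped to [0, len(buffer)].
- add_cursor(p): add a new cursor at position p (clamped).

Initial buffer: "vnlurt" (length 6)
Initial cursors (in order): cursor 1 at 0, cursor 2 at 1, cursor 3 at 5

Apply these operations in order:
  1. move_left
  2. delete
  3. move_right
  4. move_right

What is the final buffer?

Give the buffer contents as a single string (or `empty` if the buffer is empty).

Answer: vnlrt

Derivation:
After op 1 (move_left): buffer="vnlurt" (len 6), cursors c1@0 c2@0 c3@4, authorship ......
After op 2 (delete): buffer="vnlrt" (len 5), cursors c1@0 c2@0 c3@3, authorship .....
After op 3 (move_right): buffer="vnlrt" (len 5), cursors c1@1 c2@1 c3@4, authorship .....
After op 4 (move_right): buffer="vnlrt" (len 5), cursors c1@2 c2@2 c3@5, authorship .....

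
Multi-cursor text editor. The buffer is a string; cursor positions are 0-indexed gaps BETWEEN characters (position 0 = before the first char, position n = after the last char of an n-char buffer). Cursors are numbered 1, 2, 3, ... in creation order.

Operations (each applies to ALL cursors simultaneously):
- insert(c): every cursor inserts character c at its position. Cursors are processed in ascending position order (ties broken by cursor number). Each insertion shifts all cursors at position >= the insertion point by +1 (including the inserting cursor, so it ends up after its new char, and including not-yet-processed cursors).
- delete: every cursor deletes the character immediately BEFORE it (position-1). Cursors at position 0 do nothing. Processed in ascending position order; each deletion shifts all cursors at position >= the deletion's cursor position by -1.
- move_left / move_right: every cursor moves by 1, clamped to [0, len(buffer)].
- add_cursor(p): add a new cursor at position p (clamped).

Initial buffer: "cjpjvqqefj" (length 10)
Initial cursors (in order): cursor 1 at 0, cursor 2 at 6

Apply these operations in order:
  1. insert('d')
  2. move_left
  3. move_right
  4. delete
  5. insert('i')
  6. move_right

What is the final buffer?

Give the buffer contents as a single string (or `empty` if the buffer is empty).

After op 1 (insert('d')): buffer="dcjpjvqdqefj" (len 12), cursors c1@1 c2@8, authorship 1......2....
After op 2 (move_left): buffer="dcjpjvqdqefj" (len 12), cursors c1@0 c2@7, authorship 1......2....
After op 3 (move_right): buffer="dcjpjvqdqefj" (len 12), cursors c1@1 c2@8, authorship 1......2....
After op 4 (delete): buffer="cjpjvqqefj" (len 10), cursors c1@0 c2@6, authorship ..........
After op 5 (insert('i')): buffer="icjpjvqiqefj" (len 12), cursors c1@1 c2@8, authorship 1......2....
After op 6 (move_right): buffer="icjpjvqiqefj" (len 12), cursors c1@2 c2@9, authorship 1......2....

Answer: icjpjvqiqefj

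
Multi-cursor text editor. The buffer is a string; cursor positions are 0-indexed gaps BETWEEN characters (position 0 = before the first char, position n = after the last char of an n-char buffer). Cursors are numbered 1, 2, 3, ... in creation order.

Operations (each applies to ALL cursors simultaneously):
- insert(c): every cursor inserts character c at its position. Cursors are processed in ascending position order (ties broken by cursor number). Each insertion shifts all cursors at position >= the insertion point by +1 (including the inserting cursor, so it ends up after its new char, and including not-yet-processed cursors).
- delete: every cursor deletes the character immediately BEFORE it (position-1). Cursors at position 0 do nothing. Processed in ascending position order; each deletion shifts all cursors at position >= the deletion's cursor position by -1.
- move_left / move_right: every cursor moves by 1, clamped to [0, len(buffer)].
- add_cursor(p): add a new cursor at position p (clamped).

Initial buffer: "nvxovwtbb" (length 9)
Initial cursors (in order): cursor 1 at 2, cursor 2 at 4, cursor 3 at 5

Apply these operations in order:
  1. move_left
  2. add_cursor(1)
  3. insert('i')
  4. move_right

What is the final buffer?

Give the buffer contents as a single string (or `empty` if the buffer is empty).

After op 1 (move_left): buffer="nvxovwtbb" (len 9), cursors c1@1 c2@3 c3@4, authorship .........
After op 2 (add_cursor(1)): buffer="nvxovwtbb" (len 9), cursors c1@1 c4@1 c2@3 c3@4, authorship .........
After op 3 (insert('i')): buffer="niivxioivwtbb" (len 13), cursors c1@3 c4@3 c2@6 c3@8, authorship .14..2.3.....
After op 4 (move_right): buffer="niivxioivwtbb" (len 13), cursors c1@4 c4@4 c2@7 c3@9, authorship .14..2.3.....

Answer: niivxioivwtbb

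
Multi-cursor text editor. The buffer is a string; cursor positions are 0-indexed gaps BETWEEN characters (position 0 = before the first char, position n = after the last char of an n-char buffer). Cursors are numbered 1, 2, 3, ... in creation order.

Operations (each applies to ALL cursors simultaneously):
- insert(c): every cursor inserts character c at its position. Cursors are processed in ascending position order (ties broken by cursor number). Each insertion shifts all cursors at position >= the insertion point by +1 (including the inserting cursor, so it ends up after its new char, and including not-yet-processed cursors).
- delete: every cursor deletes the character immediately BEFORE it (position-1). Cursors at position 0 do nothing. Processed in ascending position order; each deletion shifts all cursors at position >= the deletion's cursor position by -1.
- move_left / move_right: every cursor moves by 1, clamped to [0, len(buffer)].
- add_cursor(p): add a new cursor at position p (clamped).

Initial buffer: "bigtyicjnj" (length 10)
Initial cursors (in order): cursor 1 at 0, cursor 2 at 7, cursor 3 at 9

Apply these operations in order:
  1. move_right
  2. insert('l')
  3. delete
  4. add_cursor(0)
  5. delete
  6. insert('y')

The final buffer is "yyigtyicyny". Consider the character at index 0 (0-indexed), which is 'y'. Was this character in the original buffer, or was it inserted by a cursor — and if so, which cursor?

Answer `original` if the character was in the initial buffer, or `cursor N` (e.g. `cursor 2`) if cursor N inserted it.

After op 1 (move_right): buffer="bigtyicjnj" (len 10), cursors c1@1 c2@8 c3@10, authorship ..........
After op 2 (insert('l')): buffer="bligtyicjlnjl" (len 13), cursors c1@2 c2@10 c3@13, authorship .1.......2..3
After op 3 (delete): buffer="bigtyicjnj" (len 10), cursors c1@1 c2@8 c3@10, authorship ..........
After op 4 (add_cursor(0)): buffer="bigtyicjnj" (len 10), cursors c4@0 c1@1 c2@8 c3@10, authorship ..........
After op 5 (delete): buffer="igtyicn" (len 7), cursors c1@0 c4@0 c2@6 c3@7, authorship .......
After op 6 (insert('y')): buffer="yyigtyicyny" (len 11), cursors c1@2 c4@2 c2@9 c3@11, authorship 14......2.3
Authorship (.=original, N=cursor N): 1 4 . . . . . . 2 . 3
Index 0: author = 1

Answer: cursor 1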